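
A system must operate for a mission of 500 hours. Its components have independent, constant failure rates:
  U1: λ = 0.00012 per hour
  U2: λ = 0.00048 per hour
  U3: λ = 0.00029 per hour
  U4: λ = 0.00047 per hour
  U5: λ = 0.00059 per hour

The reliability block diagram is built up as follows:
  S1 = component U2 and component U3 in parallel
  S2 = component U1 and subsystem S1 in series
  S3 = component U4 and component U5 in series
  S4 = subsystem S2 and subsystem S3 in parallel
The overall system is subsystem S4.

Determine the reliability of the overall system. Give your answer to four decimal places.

R(U1) = exp(−0.00012 × 500) = 0.941765
R(U2) = exp(−0.00048 × 500) = 0.786628
R(U3) = exp(−0.00029 × 500) = 0.865022
R(U4) = exp(−0.00047 × 500) = 0.790571
R(U5) = exp(−0.00059 × 500) = 0.744532
Parallel (U2 and U3): 1 − (1 − 0.786628)(1 − 0.865022) = 0.971199
Series (U1 and [0.971199]): 0.941765 × 0.971199 = 0.914641
Series (U4 and U5): 0.790571 × 0.744532 = 0.588605
Parallel ([0.914641] and [0.588605]): 1 − (1 − 0.914641)(1 − 0.588605) = 0.9649

0.9649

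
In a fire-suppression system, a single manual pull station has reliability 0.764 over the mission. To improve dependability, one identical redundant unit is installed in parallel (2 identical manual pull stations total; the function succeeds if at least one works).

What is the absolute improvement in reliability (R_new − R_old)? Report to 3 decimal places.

R_before = 0.764
R_after = 1 − (1 − 0.764)^2 = 0.944
ΔR = 0.944 − 0.764 = 0.180

0.180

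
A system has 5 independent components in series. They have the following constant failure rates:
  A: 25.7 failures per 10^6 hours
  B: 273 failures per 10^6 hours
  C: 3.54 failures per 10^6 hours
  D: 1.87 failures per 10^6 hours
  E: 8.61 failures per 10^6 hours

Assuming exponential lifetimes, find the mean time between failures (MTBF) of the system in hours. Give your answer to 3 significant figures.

Series of exponential components: λ_sys = Σ λ_i
λ_sys = 0.0000257 + 0.000273 + 0.00000354 + 0.00000187 + 0.00000861 = 3.1272e-04 /h
MTBF = 1 / λ_sys = 3200 h

3200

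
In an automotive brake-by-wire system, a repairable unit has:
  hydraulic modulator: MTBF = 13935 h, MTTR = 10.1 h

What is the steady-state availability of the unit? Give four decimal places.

0.9993

A(hydraulic modulator) = MTBF/(MTBF+MTTR) = 13935/(13935+10.1) = 0.9993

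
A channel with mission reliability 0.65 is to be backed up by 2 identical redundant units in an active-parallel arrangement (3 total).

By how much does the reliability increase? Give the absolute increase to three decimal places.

0.307

R_before = 0.65
R_after = 1 − (1 − 0.65)^3 = 0.957
ΔR = 0.957 − 0.65 = 0.307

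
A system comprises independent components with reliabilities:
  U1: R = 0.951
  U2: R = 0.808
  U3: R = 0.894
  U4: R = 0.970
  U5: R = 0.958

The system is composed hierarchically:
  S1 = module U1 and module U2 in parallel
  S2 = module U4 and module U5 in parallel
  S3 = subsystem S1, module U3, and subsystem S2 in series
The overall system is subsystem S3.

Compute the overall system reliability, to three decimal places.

0.884

Parallel (U1 and U2): 1 − (1 − 0.95100)(1 − 0.80800) = 0.99059
Parallel (U4 and U5): 1 − (1 − 0.97000)(1 − 0.95800) = 0.99874
Series ([0.99059], U3, and [0.99874]): 0.99059 × 0.89400 × 0.99874 = 0.884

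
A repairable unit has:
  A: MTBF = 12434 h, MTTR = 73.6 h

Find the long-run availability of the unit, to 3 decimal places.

0.994

A(A) = MTBF/(MTBF+MTTR) = 12434/(12434+73.6) = 0.994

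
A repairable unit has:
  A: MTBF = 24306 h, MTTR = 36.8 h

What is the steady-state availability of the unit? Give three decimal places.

0.998

A(A) = MTBF/(MTBF+MTTR) = 24306/(24306+36.8) = 0.998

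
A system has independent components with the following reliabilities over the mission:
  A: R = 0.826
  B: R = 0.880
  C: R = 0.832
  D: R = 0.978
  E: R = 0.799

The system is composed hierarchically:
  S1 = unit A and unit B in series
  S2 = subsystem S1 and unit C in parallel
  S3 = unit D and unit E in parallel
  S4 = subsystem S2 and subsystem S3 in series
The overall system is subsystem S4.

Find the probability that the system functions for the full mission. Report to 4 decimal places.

0.9499

Series (A and B): 0.826000 × 0.880000 = 0.726880
Parallel ([0.726880] and C): 1 − (1 − 0.726880)(1 − 0.832000) = 0.954116
Parallel (D and E): 1 − (1 − 0.978000)(1 − 0.799000) = 0.995578
Series ([0.954116] and [0.995578]): 0.954116 × 0.995578 = 0.9499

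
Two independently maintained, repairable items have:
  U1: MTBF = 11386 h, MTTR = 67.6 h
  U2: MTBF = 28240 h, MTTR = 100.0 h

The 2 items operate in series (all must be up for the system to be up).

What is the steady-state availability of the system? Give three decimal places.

0.991

A(U1) = MTBF/(MTBF+MTTR) = 11386/(11386+67.6) = 0.994098
A(U2) = MTBF/(MTBF+MTTR) = 28240/(28240+100.0) = 0.996471
Series availability: 0.994098 × 0.996471 = 0.991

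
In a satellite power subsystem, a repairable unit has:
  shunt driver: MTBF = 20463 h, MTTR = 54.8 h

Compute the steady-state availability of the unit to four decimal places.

0.9973

A(shunt driver) = MTBF/(MTBF+MTTR) = 20463/(20463+54.8) = 0.9973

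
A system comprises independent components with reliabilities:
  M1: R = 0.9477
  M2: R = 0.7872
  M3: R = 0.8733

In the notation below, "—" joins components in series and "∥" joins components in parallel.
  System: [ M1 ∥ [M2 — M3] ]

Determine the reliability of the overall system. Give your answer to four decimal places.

Series (M2 and M3): 0.787200 × 0.873300 = 0.687462
Parallel (M1 and [0.687462]): 1 − (1 − 0.947700)(1 − 0.687462) = 0.9837

0.9837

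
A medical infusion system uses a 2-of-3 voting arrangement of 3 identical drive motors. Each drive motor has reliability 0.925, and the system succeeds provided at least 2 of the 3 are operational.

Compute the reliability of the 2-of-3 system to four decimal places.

0.9840

R = Σ_{i=2}^{3} C(3,i) p^i (1−p)^{3−i} with p = 0.925
C(3,2)·0.925^2·0.075^1 = 0.192516
C(3,3)·0.925^3·0.075^0 = 0.791453
Sum = 0.9840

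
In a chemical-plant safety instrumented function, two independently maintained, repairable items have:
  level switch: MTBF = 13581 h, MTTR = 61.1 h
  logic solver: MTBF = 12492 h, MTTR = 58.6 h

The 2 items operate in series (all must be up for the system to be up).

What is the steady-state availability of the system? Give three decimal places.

0.991

A(level switch) = MTBF/(MTBF+MTTR) = 13581/(13581+61.1) = 0.995521
A(logic solver) = MTBF/(MTBF+MTTR) = 12492/(12492+58.6) = 0.995331
Series availability: 0.995521 × 0.995331 = 0.991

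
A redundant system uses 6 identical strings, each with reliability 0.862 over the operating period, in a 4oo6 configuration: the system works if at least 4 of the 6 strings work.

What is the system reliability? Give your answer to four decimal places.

R = Σ_{i=4}^{6} C(6,i) p^i (1−p)^{6−i} with p = 0.862
C(6,4)·0.862^4·0.138^2 = 0.157717
C(6,5)·0.862^5·0.138^1 = 0.394064
C(6,6)·0.862^6·0.138^0 = 0.410245
Sum = 0.9620

0.9620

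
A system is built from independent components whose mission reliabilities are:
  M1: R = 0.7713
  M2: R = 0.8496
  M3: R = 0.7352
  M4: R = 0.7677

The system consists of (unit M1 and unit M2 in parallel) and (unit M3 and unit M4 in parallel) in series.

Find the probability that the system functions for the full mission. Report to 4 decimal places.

Parallel (M1 and M2): 1 − (1 − 0.771300)(1 − 0.849600) = 0.965604
Parallel (M3 and M4): 1 − (1 − 0.735200)(1 − 0.767700) = 0.938487
Series ([0.965604] and [0.938487]): 0.965604 × 0.938487 = 0.9062

0.9062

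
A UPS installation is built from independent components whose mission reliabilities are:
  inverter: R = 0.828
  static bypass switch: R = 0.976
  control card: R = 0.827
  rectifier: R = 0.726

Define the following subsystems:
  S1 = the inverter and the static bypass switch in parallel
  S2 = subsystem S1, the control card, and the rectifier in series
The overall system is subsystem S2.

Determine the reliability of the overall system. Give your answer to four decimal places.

Parallel (inverter and static bypass switch): 1 − (1 − 0.828000)(1 − 0.976000) = 0.995872
Series ([0.995872], control card, and rectifier): 0.995872 × 0.827000 × 0.726000 = 0.5979

0.5979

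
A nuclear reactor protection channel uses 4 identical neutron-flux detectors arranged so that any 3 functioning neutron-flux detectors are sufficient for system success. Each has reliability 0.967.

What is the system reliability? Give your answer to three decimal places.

0.994

R = Σ_{i=3}^{4} C(4,i) p^i (1−p)^{4−i} with p = 0.967
C(4,3)·0.967^3·0.033^1 = 0.11936
C(4,4)·0.967^4·0.033^0 = 0.87439
Sum = 0.994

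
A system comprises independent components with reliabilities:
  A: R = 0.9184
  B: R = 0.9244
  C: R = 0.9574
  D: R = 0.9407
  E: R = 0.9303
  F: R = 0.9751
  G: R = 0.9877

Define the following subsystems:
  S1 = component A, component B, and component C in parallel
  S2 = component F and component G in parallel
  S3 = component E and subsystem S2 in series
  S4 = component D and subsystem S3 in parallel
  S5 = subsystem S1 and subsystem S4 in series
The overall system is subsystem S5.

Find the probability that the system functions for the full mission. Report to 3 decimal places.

0.996

Parallel (A, B, and C): 1 − (1 − 0.91840)(1 − 0.92440)(1 − 0.95740) = 0.99974
Parallel (F and G): 1 − (1 − 0.97510)(1 − 0.98770) = 0.99969
Series (E and [0.99969]): 0.93030 × 0.99969 = 0.93001
Parallel (D and [0.93001]): 1 − (1 − 0.94070)(1 − 0.93001) = 0.99585
Series ([0.99974] and [0.99585]): 0.99974 × 0.99585 = 0.996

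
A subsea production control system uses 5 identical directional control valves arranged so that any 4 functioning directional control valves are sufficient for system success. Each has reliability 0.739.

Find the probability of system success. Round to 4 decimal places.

0.6096

R = Σ_{i=4}^{5} C(5,i) p^i (1−p)^{5−i} with p = 0.739
C(5,4)·0.739^4·0.261^1 = 0.389214
C(5,5)·0.739^5·0.261^0 = 0.220405
Sum = 0.6096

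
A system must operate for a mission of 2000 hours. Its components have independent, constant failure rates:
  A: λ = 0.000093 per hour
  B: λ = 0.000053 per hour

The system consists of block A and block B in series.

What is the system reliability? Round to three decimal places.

0.747

R(A) = exp(−0.000093 × 2000) = 0.83027
R(B) = exp(−0.000053 × 2000) = 0.89942
Series (A and B): 0.83027 × 0.89942 = 0.747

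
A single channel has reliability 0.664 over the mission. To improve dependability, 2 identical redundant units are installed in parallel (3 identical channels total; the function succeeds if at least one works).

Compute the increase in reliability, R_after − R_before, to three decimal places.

0.298

R_before = 0.664
R_after = 1 − (1 − 0.664)^3 = 0.962
ΔR = 0.962 − 0.664 = 0.298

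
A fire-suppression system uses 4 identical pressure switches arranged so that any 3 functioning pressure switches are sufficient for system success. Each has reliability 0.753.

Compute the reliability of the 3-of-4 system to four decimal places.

R = Σ_{i=3}^{4} C(4,i) p^i (1−p)^{4−i} with p = 0.753
C(4,3)·0.753^3·0.247^1 = 0.421834
C(4,4)·0.753^4·0.247^0 = 0.321499
Sum = 0.7433

0.7433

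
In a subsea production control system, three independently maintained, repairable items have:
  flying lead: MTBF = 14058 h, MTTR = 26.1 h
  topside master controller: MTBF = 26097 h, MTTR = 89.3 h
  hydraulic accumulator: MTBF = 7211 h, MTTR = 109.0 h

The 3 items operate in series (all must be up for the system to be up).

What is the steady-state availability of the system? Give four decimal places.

A(flying lead) = MTBF/(MTBF+MTTR) = 14058/(14058+26.1) = 0.998147
A(topside master controller) = MTBF/(MTBF+MTTR) = 26097/(26097+89.3) = 0.996590
A(hydraulic accumulator) = MTBF/(MTBF+MTTR) = 7211/(7211+109.0) = 0.985109
Series availability: 0.998147 × 0.996590 × 0.985109 = 0.9799

0.9799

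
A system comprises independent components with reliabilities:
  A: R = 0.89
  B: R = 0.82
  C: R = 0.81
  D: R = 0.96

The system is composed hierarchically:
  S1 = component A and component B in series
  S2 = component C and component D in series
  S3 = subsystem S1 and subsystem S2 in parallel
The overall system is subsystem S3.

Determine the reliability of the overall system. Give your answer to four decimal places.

0.9399

Series (A and B): 0.890000 × 0.820000 = 0.729800
Series (C and D): 0.810000 × 0.960000 = 0.777600
Parallel ([0.729800] and [0.777600]): 1 − (1 − 0.729800)(1 − 0.777600) = 0.9399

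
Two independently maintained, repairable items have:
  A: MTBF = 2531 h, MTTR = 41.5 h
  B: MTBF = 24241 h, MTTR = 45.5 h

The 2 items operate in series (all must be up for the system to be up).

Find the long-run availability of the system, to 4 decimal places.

0.9820

A(A) = MTBF/(MTBF+MTTR) = 2531/(2531+41.5) = 0.983868
A(B) = MTBF/(MTBF+MTTR) = 24241/(24241+45.5) = 0.998127
Series availability: 0.983868 × 0.998127 = 0.9820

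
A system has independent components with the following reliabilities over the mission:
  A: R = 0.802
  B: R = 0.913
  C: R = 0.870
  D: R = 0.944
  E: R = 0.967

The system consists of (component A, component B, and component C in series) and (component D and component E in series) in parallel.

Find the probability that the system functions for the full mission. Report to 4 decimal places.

Series (A, B, and C): 0.802000 × 0.913000 × 0.870000 = 0.637037
Series (D and E): 0.944000 × 0.967000 = 0.912848
Parallel ([0.637037] and [0.912848]): 1 − (1 − 0.637037)(1 − 0.912848) = 0.9684

0.9684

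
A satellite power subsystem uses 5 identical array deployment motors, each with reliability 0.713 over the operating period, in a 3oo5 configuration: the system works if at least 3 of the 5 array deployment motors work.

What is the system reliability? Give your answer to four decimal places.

R = Σ_{i=3}^{5} C(5,i) p^i (1−p)^{5−i} with p = 0.713
C(5,3)·0.713^3·0.287^2 = 0.298561
C(5,4)·0.713^4·0.287^1 = 0.370860
C(5,5)·0.713^5·0.287^0 = 0.184267
Sum = 0.8537

0.8537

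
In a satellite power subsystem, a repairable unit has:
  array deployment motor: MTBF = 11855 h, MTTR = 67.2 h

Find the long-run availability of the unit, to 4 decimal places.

A(array deployment motor) = MTBF/(MTBF+MTTR) = 11855/(11855+67.2) = 0.9944

0.9944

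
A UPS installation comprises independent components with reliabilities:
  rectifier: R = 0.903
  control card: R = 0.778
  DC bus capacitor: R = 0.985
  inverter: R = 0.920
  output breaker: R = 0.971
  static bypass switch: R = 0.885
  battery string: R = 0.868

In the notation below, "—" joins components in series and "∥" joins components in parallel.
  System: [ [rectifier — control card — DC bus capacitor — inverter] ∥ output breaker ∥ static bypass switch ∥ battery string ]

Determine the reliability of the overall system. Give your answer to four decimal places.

0.9998

Series (rectifier, control card, DC bus capacitor, and inverter): 0.903000 × 0.778000 × 0.985000 × 0.920000 = 0.636636
Parallel ([0.636636], output breaker, static bypass switch, and battery string): 1 − (1 − 0.636636)(1 − 0.971000)(1 − 0.885000)(1 − 0.868000) = 0.9998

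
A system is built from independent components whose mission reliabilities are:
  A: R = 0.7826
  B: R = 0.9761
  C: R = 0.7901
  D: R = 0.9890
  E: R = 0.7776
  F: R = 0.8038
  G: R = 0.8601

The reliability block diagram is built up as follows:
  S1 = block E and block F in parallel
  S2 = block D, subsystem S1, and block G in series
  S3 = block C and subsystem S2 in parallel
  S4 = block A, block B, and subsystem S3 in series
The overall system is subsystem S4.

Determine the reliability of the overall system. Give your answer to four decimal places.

0.7340

Parallel (E and F): 1 − (1 − 0.777600)(1 − 0.803800) = 0.956365
Series (D, [0.956365], and G): 0.989000 × 0.956365 × 0.860100 = 0.813521
Parallel (C and [0.813521]): 1 − (1 − 0.790100)(1 − 0.813521) = 0.960858
Series (A, B, and [0.960858]): 0.782600 × 0.976100 × 0.960858 = 0.7340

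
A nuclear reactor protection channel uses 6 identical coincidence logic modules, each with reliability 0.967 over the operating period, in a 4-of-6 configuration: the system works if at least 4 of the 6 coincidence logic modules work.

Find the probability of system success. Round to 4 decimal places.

R = Σ_{i=4}^{6} C(6,i) p^i (1−p)^{6−i} with p = 0.967
C(6,4)·0.967^4·0.033^2 = 0.014283
C(6,5)·0.967^5·0.033^1 = 0.167416
C(6,6)·0.967^6·0.033^0 = 0.817634
Sum = 0.9993

0.9993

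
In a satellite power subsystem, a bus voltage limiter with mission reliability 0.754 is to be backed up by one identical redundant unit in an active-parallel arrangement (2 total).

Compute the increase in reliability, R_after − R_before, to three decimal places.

0.185

R_before = 0.754
R_after = 1 − (1 − 0.754)^2 = 0.939
ΔR = 0.939 − 0.754 = 0.185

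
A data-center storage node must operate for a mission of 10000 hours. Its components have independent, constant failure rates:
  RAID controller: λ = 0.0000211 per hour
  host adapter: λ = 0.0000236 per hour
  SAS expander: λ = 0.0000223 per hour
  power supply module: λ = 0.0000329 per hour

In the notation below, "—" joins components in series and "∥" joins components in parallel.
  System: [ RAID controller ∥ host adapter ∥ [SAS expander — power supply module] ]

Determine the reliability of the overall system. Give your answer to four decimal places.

0.9830

R(RAID controller) = exp(−0.0000211 × 10000) = 0.809774
R(host adapter) = exp(−0.0000236 × 10000) = 0.789781
R(SAS expander) = exp(−0.0000223 × 10000) = 0.800115
R(power supply module) = exp(−0.0000329 × 10000) = 0.719643
Series (SAS expander and power supply module): 0.800115 × 0.719643 = 0.575797
Parallel (RAID controller, host adapter, and [0.575797]): 1 − (1 − 0.809774)(1 − 0.789781)(1 − 0.575797) = 0.9830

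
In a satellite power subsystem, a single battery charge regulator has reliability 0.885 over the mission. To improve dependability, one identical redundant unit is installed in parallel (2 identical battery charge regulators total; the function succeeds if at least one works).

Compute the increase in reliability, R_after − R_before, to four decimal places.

R_before = 0.885
R_after = 1 − (1 − 0.885)^2 = 0.9868
ΔR = 0.9868 − 0.885 = 0.1018

0.1018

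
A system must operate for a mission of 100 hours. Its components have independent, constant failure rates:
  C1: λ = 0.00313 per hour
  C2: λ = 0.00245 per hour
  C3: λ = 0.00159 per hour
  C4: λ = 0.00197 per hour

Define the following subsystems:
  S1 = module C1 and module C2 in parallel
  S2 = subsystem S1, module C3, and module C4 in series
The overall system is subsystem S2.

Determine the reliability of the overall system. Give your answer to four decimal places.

0.6596

R(C1) = exp(−0.00313 × 100) = 0.731250
R(C2) = exp(−0.00245 × 100) = 0.782705
R(C3) = exp(−0.00159 × 100) = 0.852996
R(C4) = exp(−0.00197 × 100) = 0.821191
Parallel (C1 and C2): 1 − (1 − 0.731250)(1 − 0.782705) = 0.941602
Series ([0.941602], C3, and C4): 0.941602 × 0.852996 × 0.821191 = 0.6596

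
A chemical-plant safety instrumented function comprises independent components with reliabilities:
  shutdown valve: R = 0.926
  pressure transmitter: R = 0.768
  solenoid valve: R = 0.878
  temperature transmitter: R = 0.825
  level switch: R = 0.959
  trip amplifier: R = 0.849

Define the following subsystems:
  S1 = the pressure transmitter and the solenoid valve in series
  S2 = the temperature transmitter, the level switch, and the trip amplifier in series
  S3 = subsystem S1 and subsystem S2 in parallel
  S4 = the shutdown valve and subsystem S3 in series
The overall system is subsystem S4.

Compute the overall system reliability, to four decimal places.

0.8270

Series (pressure transmitter and solenoid valve): 0.768000 × 0.878000 = 0.674304
Series (temperature transmitter, level switch, and trip amplifier): 0.825000 × 0.959000 × 0.849000 = 0.671708
Parallel ([0.674304] and [0.671708]): 1 − (1 − 0.674304)(1 − 0.671708) = 0.893077
Series (shutdown valve and [0.893077]): 0.926000 × 0.893077 = 0.8270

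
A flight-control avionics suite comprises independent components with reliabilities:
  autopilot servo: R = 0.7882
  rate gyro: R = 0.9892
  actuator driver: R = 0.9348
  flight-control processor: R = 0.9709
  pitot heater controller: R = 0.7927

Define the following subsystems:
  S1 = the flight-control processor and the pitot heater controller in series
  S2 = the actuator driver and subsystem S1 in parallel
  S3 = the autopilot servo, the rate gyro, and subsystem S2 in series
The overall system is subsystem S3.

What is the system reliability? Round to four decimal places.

Series (flight-control processor and pitot heater controller): 0.970900 × 0.792700 = 0.769632
Parallel (actuator driver and [0.769632]): 1 − (1 − 0.934800)(1 − 0.769632) = 0.984980
Series (autopilot servo, rate gyro, and [0.984980]): 0.788200 × 0.989200 × 0.984980 = 0.7680

0.7680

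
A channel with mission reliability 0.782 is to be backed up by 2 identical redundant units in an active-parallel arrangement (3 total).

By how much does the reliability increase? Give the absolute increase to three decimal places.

0.208

R_before = 0.782
R_after = 1 − (1 − 0.782)^3 = 0.990
ΔR = 0.990 − 0.782 = 0.208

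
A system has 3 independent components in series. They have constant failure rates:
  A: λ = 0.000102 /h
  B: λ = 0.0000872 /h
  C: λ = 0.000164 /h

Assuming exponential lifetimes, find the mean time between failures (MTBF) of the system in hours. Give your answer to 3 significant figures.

2830

Series of exponential components: λ_sys = Σ λ_i
λ_sys = 0.000102 + 0.0000872 + 0.000164 = 3.5320e-04 /h
MTBF = 1 / λ_sys = 2830 h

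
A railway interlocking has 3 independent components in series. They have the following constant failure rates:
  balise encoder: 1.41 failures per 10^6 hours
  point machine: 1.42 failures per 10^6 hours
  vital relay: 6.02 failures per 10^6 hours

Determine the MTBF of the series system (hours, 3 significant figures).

Series of exponential components: λ_sys = Σ λ_i
λ_sys = 0.00000141 + 0.00000142 + 0.00000602 = 8.8500e-06 /h
MTBF = 1 / λ_sys = 113000 h

113000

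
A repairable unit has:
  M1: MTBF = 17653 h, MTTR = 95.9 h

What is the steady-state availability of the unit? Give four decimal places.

A(M1) = MTBF/(MTBF+MTTR) = 17653/(17653+95.9) = 0.9946

0.9946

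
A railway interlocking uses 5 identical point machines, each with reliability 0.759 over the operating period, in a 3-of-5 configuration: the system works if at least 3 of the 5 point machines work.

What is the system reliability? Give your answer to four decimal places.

0.9057

R = Σ_{i=3}^{5} C(5,i) p^i (1−p)^{5−i} with p = 0.759
C(5,3)·0.759^3·0.241^2 = 0.253957
C(5,4)·0.759^4·0.241^1 = 0.399903
C(5,5)·0.759^5·0.241^0 = 0.251889
Sum = 0.9057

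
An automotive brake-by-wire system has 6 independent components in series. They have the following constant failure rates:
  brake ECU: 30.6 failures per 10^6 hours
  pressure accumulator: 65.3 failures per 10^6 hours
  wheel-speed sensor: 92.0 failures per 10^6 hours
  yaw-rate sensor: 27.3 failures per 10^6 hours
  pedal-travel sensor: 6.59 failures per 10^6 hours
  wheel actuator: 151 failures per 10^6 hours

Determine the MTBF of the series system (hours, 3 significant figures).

2680

Series of exponential components: λ_sys = Σ λ_i
λ_sys = 0.0000306 + 0.0000653 + 0.0000920 + 0.0000273 + 0.00000659 + 0.000151 = 3.7279e-04 /h
MTBF = 1 / λ_sys = 2680 h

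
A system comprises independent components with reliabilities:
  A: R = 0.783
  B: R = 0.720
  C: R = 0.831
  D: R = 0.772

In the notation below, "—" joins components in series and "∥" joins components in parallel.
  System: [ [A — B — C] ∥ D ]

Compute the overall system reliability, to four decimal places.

Series (A, B, and C): 0.783000 × 0.720000 × 0.831000 = 0.468485
Parallel ([0.468485] and D): 1 − (1 − 0.468485)(1 − 0.772000) = 0.8788

0.8788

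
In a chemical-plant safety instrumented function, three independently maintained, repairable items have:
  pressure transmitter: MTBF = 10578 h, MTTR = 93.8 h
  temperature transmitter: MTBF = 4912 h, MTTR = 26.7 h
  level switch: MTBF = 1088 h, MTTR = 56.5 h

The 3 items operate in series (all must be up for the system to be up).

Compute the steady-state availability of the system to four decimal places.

A(pressure transmitter) = MTBF/(MTBF+MTTR) = 10578/(10578+93.8) = 0.991210
A(temperature transmitter) = MTBF/(MTBF+MTTR) = 4912/(4912+26.7) = 0.994594
A(level switch) = MTBF/(MTBF+MTTR) = 1088/(1088+56.5) = 0.950633
Series availability: 0.991210 × 0.994594 × 0.950633 = 0.9372

0.9372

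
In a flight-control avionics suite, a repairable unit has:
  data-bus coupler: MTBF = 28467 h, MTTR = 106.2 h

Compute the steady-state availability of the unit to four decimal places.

A(data-bus coupler) = MTBF/(MTBF+MTTR) = 28467/(28467+106.2) = 0.9963

0.9963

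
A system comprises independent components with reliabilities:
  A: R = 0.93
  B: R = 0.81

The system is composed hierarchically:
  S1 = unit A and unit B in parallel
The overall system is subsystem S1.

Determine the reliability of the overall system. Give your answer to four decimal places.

0.9867

Parallel (A and B): 1 − (1 − 0.930000)(1 − 0.810000) = 0.9867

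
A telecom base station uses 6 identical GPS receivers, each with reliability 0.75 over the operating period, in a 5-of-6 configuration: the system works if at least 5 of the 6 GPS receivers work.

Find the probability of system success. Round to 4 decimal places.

R = Σ_{i=5}^{6} C(6,i) p^i (1−p)^{6−i} with p = 0.75
C(6,5)·0.75^5·0.25^1 = 0.355957
C(6,6)·0.75^6·0.25^0 = 0.177979
Sum = 0.5339

0.5339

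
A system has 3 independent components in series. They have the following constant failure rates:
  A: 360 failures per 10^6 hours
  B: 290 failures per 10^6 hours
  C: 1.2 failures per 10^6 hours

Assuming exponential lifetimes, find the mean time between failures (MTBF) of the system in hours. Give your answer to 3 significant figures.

Series of exponential components: λ_sys = Σ λ_i
λ_sys = 0.00036 + 0.00029 + 0.0000012 = 6.5120e-04 /h
MTBF = 1 / λ_sys = 1540 h

1540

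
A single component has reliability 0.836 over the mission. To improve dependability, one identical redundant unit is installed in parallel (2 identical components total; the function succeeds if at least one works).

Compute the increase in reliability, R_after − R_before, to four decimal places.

R_before = 0.836
R_after = 1 − (1 − 0.836)^2 = 0.9731
ΔR = 0.9731 − 0.836 = 0.1371

0.1371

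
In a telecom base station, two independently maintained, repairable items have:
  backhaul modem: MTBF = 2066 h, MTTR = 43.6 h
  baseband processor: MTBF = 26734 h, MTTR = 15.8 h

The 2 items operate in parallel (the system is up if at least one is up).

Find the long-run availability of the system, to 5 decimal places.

0.99999

A(backhaul modem) = MTBF/(MTBF+MTTR) = 2066/(2066+43.6) = 0.979333
A(baseband processor) = MTBF/(MTBF+MTTR) = 26734/(26734+15.8) = 0.999409
Parallel availability: 1 − (1 − 0.979333)(1 − 0.999409) = 0.99999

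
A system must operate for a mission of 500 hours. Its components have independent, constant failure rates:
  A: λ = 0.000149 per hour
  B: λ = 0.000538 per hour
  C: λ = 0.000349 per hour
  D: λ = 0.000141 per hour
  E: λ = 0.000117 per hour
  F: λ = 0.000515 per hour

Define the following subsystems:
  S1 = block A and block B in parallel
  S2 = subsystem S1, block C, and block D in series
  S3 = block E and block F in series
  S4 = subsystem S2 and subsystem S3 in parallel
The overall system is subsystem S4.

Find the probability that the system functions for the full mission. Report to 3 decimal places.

R(A) = exp(−0.000149 × 500) = 0.92821
R(B) = exp(−0.000538 × 500) = 0.76414
R(C) = exp(−0.000349 × 500) = 0.83988
R(D) = exp(−0.000141 × 500) = 0.93193
R(E) = exp(−0.000117 × 500) = 0.94318
R(F) = exp(−0.000515 × 500) = 0.77298
Parallel (A and B): 1 − (1 − 0.92821)(1 − 0.76414) = 0.98307
Series ([0.98307], C, and D): 0.98307 × 0.83988 × 0.93193 = 0.76946
Series (E and F): 0.94318 × 0.77298 = 0.72906
Parallel ([0.76946] and [0.72906]): 1 − (1 − 0.76946)(1 − 0.72906) = 0.938

0.938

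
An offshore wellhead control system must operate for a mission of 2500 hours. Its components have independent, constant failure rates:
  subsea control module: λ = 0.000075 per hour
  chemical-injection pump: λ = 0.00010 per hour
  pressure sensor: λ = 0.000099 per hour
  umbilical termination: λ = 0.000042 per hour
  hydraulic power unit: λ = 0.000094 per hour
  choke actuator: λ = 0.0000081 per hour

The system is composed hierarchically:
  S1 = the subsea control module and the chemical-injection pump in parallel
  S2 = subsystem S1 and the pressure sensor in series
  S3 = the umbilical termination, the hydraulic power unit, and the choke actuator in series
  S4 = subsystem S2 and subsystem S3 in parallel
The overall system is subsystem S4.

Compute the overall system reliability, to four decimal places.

0.9247

R(subsea control module) = exp(−0.000075 × 2500) = 0.829029
R(chemical-injection pump) = exp(−0.00010 × 2500) = 0.778801
R(pressure sensor) = exp(−0.000099 × 2500) = 0.780750
R(umbilical termination) = exp(−0.000042 × 2500) = 0.900325
R(hydraulic power unit) = exp(−0.000094 × 2500) = 0.790571
R(choke actuator) = exp(−0.0000081 × 2500) = 0.979954
Parallel (subsea control module and chemical-injection pump): 1 − (1 − 0.829029)(1 − 0.778801) = 0.962181
Series ([0.962181] and pressure sensor): 0.962181 × 0.780750 = 0.751223
Series (umbilical termination, hydraulic power unit, and choke actuator): 0.900325 × 0.790571 × 0.979954 = 0.697503
Parallel ([0.751223] and [0.697503]): 1 − (1 − 0.751223)(1 − 0.697503) = 0.9247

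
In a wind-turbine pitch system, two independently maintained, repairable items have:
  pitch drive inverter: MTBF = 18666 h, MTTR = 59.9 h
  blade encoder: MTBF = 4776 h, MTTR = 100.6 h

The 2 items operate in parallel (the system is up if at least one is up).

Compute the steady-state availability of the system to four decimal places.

A(pitch drive inverter) = MTBF/(MTBF+MTTR) = 18666/(18666+59.9) = 0.996801
A(blade encoder) = MTBF/(MTBF+MTTR) = 4776/(4776+100.6) = 0.979371
Parallel availability: 1 − (1 − 0.996801)(1 − 0.979371) = 0.9999

0.9999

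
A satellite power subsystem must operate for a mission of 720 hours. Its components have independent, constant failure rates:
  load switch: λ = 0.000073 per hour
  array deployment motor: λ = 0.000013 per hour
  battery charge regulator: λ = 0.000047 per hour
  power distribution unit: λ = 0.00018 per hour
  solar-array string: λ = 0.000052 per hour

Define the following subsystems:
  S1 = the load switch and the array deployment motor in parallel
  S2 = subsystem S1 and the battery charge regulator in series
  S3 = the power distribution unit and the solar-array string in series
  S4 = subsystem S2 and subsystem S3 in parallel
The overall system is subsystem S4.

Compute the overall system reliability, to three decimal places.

0.995

R(load switch) = exp(−0.000073 × 720) = 0.94880
R(array deployment motor) = exp(−0.000013 × 720) = 0.99068
R(battery charge regulator) = exp(−0.000047 × 720) = 0.96673
R(power distribution unit) = exp(−0.00018 × 720) = 0.87845
R(solar-array string) = exp(−0.000052 × 720) = 0.96325
Parallel (load switch and array deployment motor): 1 − (1 − 0.94880)(1 − 0.99068) = 0.99952
Series ([0.99952] and battery charge regulator): 0.99952 × 0.96673 = 0.96627
Series (power distribution unit and solar-array string): 0.87845 × 0.96325 = 0.84617
Parallel ([0.96627] and [0.84617]): 1 − (1 − 0.96627)(1 − 0.84617) = 0.995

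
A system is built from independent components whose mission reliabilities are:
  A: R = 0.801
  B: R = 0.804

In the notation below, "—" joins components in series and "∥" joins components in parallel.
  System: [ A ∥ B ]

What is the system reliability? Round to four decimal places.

0.9610

Parallel (A and B): 1 − (1 − 0.801000)(1 − 0.804000) = 0.9610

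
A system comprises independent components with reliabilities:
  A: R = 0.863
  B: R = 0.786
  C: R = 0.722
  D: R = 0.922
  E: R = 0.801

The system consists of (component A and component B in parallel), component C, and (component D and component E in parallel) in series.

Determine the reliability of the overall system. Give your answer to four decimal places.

Parallel (A and B): 1 − (1 − 0.863000)(1 − 0.786000) = 0.970682
Parallel (D and E): 1 − (1 − 0.922000)(1 − 0.801000) = 0.984478
Series ([0.970682], C, and [0.984478]): 0.970682 × 0.722000 × 0.984478 = 0.6900

0.6900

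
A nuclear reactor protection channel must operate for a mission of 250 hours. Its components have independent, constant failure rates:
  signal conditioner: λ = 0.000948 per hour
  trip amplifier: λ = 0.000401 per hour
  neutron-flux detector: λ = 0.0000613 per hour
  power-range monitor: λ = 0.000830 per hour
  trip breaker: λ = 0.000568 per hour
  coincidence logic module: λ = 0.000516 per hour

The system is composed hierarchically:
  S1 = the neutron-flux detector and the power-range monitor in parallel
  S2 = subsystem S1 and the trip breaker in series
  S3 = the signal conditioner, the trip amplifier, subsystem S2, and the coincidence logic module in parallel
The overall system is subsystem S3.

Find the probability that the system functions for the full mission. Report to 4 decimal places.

R(signal conditioner) = exp(−0.000948 × 250) = 0.788991
R(trip amplifier) = exp(−0.000401 × 250) = 0.904611
R(neutron-flux detector) = exp(−0.0000613 × 250) = 0.984792
R(power-range monitor) = exp(−0.000830 × 250) = 0.812613
R(trip breaker) = exp(−0.000568 × 250) = 0.867621
R(coincidence logic module) = exp(−0.000516 × 250) = 0.878974
Parallel (neutron-flux detector and power-range monitor): 1 − (1 − 0.984792)(1 − 0.812613) = 0.997150
Series ([0.997150] and trip breaker): 0.997150 × 0.867621 = 0.865148
Parallel (signal conditioner, trip amplifier, [0.865148], and coincidence logic module): 1 − (1 − 0.788991)(1 − 0.904611)(1 − 0.865148)(1 − 0.878974) = 0.9997

0.9997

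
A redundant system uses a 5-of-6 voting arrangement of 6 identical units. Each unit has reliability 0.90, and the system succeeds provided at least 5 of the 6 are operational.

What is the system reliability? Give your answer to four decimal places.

0.8857

R = Σ_{i=5}^{6} C(6,i) p^i (1−p)^{6−i} with p = 0.90
C(6,5)·0.90^5·0.10^1 = 0.354294
C(6,6)·0.90^6·0.10^0 = 0.531441
Sum = 0.8857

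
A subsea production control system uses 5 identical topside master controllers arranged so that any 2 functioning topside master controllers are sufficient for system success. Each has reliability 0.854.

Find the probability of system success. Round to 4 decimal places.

0.9980

R = Σ_{i=2}^{5} C(5,i) p^i (1−p)^{5−i} with p = 0.854
C(5,2)·0.854^2·0.146^3 = 0.022697
C(5,3)·0.854^3·0.146^2 = 0.132764
C(5,4)·0.854^4·0.146^1 = 0.388288
C(5,5)·0.854^5·0.146^0 = 0.454244
Sum = 0.9980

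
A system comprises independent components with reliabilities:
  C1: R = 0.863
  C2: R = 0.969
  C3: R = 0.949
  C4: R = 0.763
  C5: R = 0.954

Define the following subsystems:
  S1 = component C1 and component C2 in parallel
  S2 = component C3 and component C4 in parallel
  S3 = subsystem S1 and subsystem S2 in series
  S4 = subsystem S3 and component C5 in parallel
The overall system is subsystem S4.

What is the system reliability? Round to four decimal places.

0.9993

Parallel (C1 and C2): 1 − (1 − 0.863000)(1 − 0.969000) = 0.995753
Parallel (C3 and C4): 1 − (1 − 0.949000)(1 − 0.763000) = 0.987913
Series ([0.995753] and [0.987913]): 0.995753 × 0.987913 = 0.983717
Parallel ([0.983717] and C5): 1 − (1 − 0.983717)(1 − 0.954000) = 0.9993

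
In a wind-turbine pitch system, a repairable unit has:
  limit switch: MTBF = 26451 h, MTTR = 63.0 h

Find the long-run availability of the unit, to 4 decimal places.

A(limit switch) = MTBF/(MTBF+MTTR) = 26451/(26451+63.0) = 0.9976

0.9976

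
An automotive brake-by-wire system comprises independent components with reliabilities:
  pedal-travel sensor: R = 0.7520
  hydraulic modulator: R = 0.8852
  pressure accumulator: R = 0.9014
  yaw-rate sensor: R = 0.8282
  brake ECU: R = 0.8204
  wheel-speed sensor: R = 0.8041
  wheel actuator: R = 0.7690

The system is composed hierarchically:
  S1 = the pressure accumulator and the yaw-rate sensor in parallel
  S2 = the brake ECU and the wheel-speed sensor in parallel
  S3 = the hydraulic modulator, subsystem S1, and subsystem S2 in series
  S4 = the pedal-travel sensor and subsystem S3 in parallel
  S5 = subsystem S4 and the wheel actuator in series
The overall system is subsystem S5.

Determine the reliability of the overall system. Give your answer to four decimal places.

0.7384

Parallel (pressure accumulator and yaw-rate sensor): 1 − (1 − 0.901400)(1 − 0.828200) = 0.983061
Parallel (brake ECU and wheel-speed sensor): 1 − (1 − 0.820400)(1 − 0.804100) = 0.964816
Series (hydraulic modulator, [0.983061], and [0.964816]): 0.885200 × 0.983061 × 0.964816 = 0.839588
Parallel (pedal-travel sensor and [0.839588]): 1 − (1 − 0.752000)(1 − 0.839588) = 0.960218
Series ([0.960218] and wheel actuator): 0.960218 × 0.769000 = 0.7384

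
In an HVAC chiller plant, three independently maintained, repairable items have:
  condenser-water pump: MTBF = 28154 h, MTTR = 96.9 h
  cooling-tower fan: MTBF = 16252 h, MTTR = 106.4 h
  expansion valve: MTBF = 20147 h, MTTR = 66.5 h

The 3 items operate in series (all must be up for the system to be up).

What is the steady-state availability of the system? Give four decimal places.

A(condenser-water pump) = MTBF/(MTBF+MTTR) = 28154/(28154+96.9) = 0.996570
A(cooling-tower fan) = MTBF/(MTBF+MTTR) = 16252/(16252+106.4) = 0.993496
A(expansion valve) = MTBF/(MTBF+MTTR) = 20147/(20147+66.5) = 0.996710
Series availability: 0.996570 × 0.993496 × 0.996710 = 0.9868

0.9868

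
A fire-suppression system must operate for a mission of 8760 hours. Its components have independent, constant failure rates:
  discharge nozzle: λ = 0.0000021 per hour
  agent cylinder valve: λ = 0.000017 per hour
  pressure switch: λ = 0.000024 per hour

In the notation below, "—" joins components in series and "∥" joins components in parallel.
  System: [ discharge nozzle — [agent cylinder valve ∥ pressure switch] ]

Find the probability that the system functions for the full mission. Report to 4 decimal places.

0.9560

R(discharge nozzle) = exp(−0.0000021 × 8760) = 0.981772
R(agent cylinder valve) = exp(−0.000017 × 8760) = 0.861638
R(pressure switch) = exp(−0.000024 × 8760) = 0.810390
Parallel (agent cylinder valve and pressure switch): 1 − (1 − 0.861638)(1 − 0.810390) = 0.973765
Series (discharge nozzle and [0.973765]): 0.981772 × 0.973765 = 0.9560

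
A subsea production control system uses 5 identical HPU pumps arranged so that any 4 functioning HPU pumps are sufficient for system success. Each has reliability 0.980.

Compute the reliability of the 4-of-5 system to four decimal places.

0.9962

R = Σ_{i=4}^{5} C(5,i) p^i (1−p)^{5−i} with p = 0.980
C(5,4)·0.980^4·0.020^1 = 0.092237
C(5,5)·0.980^5·0.020^0 = 0.903921
Sum = 0.9962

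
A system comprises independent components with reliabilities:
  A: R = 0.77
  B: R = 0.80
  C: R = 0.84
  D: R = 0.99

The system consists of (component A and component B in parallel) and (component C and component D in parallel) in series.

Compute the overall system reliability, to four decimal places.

Parallel (A and B): 1 − (1 − 0.770000)(1 − 0.800000) = 0.954000
Parallel (C and D): 1 − (1 − 0.840000)(1 − 0.990000) = 0.998400
Series ([0.954000] and [0.998400]): 0.954000 × 0.998400 = 0.9525

0.9525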